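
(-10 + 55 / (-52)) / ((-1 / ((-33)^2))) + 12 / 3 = 626383 / 52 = 12045.83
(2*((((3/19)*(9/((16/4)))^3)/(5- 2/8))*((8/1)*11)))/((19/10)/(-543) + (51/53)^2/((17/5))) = 366938293590/1480309019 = 247.88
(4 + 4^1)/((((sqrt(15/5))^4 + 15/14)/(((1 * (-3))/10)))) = -0.24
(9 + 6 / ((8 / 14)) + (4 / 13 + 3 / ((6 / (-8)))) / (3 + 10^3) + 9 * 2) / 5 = 7.50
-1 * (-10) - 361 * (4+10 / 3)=-7912 / 3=-2637.33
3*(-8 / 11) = -24 / 11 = -2.18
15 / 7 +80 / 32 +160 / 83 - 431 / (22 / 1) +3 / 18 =-492887 / 38346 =-12.85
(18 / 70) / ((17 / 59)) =531 / 595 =0.89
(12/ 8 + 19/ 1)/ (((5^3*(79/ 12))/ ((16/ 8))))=492/ 9875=0.05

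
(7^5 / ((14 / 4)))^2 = 23059204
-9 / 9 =-1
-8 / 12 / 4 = -1 / 6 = -0.17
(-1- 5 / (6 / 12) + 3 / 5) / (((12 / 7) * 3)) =-91 / 45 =-2.02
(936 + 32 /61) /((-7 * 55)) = -57128 /23485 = -2.43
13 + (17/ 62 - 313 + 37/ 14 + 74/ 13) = -822013/ 2821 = -291.39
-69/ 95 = -0.73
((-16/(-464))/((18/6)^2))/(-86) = -0.00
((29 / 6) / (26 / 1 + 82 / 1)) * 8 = 29 / 81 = 0.36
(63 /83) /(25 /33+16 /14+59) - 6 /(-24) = 76616 /291911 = 0.26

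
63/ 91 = 0.69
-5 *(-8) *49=1960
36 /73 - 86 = -6242 /73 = -85.51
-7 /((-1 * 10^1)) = 7 /10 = 0.70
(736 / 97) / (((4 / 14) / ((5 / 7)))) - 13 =579 / 97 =5.97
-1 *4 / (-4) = 1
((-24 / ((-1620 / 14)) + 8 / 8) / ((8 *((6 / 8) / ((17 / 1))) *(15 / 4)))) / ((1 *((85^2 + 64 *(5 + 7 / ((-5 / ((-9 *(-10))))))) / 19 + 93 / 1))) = 52649 / 3790800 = 0.01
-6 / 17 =-0.35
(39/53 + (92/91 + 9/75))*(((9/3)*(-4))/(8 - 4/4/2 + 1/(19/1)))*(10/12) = -17107144/6921005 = -2.47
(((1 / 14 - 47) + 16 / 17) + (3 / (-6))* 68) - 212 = -69493 / 238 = -291.99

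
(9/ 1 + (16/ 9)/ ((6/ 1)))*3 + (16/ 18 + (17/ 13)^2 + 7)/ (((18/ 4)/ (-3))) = 98057/ 4563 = 21.49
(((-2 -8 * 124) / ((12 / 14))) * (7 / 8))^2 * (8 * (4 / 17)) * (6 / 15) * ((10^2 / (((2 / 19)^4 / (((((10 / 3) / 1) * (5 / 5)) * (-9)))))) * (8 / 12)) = -1932232354837225 / 153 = -12628969639458.99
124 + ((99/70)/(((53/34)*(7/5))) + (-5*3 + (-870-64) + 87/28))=-8531091/10388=-821.24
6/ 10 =3/ 5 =0.60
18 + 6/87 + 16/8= 582/29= 20.07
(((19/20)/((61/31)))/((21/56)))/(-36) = -589/16470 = -0.04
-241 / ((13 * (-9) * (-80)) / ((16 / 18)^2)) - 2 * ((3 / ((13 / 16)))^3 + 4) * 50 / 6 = -7252497916 / 8008065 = -905.65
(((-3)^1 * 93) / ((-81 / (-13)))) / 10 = -403 / 90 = -4.48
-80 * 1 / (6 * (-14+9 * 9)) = -40 / 201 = -0.20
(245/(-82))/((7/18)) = -315/41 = -7.68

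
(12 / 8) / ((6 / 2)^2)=1 / 6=0.17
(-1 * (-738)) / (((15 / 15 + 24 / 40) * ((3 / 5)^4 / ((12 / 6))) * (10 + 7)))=128125 / 306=418.71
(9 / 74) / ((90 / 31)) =31 / 740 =0.04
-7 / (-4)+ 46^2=8471 / 4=2117.75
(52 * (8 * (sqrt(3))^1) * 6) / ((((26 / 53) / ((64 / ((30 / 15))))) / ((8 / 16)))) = 81408 * sqrt(3) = 141002.79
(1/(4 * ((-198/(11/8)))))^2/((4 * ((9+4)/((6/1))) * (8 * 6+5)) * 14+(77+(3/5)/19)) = 95/205114318848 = 0.00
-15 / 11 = -1.36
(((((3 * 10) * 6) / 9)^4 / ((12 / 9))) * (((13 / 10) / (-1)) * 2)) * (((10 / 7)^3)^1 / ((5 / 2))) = -124800000 / 343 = -363848.40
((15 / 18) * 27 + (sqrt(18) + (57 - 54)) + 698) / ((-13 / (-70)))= 210 * sqrt(2) / 13 + 50645 / 13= 3918.61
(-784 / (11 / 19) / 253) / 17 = -14896 / 47311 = -0.31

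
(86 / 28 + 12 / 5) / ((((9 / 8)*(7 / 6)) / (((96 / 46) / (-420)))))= -12256 / 591675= -0.02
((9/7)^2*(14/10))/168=27/1960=0.01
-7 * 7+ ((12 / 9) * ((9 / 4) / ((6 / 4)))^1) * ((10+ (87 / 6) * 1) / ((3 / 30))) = 441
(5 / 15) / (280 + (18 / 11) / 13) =143 / 120174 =0.00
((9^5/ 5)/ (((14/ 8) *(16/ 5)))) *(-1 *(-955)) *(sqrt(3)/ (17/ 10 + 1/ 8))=563917950 *sqrt(3)/ 511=1911417.89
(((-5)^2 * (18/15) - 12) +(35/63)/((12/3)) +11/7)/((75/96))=39736/1575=25.23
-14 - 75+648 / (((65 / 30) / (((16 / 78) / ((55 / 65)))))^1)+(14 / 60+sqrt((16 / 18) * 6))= -69769 / 4290+4 * sqrt(3) / 3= -13.95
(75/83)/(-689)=-75/57187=-0.00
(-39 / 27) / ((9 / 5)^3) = -1625 / 6561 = -0.25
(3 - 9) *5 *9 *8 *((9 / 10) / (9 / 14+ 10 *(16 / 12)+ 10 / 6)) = -9072 / 73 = -124.27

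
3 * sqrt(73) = 25.63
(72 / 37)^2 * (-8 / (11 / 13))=-539136 / 15059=-35.80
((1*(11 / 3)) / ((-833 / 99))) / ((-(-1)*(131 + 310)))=-121 / 122451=-0.00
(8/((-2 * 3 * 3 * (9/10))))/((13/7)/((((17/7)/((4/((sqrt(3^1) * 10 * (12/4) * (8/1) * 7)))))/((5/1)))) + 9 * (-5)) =247520 * sqrt(3)/334477151037 + 135945600/12388042631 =0.01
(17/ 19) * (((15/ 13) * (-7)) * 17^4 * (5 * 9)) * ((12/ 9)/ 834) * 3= -4472549550/ 34333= -130269.70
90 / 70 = 9 / 7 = 1.29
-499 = -499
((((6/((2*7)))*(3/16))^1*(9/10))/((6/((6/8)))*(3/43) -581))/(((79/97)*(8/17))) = -5743467/17666978560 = -0.00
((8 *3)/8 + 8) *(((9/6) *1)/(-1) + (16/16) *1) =-11/2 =-5.50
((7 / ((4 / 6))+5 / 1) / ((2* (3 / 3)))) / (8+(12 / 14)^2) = 1519 / 1712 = 0.89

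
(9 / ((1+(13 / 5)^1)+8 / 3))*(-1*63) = -8505 / 94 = -90.48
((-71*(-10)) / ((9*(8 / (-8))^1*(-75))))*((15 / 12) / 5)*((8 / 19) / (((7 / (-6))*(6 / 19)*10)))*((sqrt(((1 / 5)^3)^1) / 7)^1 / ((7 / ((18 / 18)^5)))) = -142*sqrt(5) / 5788125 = -0.00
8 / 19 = 0.42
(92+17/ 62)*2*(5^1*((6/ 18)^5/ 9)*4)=38140/ 22599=1.69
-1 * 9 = -9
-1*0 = 0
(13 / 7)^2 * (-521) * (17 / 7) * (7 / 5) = -1496833 / 245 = -6109.52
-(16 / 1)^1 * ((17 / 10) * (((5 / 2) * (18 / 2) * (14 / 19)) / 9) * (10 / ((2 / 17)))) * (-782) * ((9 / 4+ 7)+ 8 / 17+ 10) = 1247907780 / 19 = 65679356.84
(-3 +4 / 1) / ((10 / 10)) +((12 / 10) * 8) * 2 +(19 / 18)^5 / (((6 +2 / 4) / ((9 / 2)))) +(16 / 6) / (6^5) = 21.11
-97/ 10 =-9.70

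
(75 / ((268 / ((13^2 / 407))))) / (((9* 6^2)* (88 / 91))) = 384475 / 1036658304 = 0.00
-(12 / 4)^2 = -9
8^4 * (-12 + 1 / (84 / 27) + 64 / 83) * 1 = -25957376 / 581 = -44677.07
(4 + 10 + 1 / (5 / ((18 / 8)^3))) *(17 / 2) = 88553 / 640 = 138.36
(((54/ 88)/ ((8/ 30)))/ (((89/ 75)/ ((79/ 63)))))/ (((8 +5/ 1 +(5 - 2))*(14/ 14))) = 266625/ 1754368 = 0.15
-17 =-17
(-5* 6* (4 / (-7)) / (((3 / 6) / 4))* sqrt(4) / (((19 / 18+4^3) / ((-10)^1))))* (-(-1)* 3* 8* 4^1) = -33177600 / 8197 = -4047.53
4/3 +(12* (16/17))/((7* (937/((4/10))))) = 2231212/1672545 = 1.33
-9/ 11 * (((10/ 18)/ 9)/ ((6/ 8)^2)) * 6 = -160/ 297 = -0.54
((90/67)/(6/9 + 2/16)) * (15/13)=32400/16549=1.96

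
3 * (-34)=-102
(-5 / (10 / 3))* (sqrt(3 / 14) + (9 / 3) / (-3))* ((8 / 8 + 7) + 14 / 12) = 55 / 4 - 55* sqrt(42) / 56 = 7.38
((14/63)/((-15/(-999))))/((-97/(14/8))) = -259/970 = -0.27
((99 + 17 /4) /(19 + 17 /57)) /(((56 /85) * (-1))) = -57171 /7040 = -8.12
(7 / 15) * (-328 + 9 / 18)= -917 / 6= -152.83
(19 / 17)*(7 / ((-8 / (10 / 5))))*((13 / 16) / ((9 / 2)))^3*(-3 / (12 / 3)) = 292201 / 33841152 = 0.01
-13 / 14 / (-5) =13 / 70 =0.19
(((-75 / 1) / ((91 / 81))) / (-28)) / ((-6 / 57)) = -115425 / 5096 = -22.65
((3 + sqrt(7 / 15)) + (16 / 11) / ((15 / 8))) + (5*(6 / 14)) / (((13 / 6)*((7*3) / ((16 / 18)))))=sqrt(105) / 15 + 401251 / 105105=4.50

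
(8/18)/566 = 0.00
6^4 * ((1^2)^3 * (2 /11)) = 2592 /11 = 235.64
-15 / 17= -0.88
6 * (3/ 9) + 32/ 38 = 54/ 19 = 2.84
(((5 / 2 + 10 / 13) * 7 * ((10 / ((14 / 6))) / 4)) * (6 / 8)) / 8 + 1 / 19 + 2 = 4.35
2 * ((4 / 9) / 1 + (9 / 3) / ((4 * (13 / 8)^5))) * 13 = 3412712 / 257049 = 13.28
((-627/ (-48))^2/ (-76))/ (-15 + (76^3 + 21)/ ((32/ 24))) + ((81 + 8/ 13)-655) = -228454488221/ 398431488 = -573.38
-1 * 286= -286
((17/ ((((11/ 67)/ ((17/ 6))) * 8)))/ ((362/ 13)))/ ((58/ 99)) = 755157/ 335936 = 2.25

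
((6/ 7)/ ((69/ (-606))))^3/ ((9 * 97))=-197817792/ 404808257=-0.49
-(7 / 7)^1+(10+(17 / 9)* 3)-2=38 / 3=12.67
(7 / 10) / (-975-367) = -7 / 13420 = -0.00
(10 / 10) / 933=1 / 933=0.00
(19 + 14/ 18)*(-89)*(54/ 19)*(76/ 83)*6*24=-54749952/ 83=-659637.98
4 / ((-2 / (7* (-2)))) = 28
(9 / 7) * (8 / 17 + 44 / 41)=9684 / 4879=1.98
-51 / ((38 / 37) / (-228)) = 11322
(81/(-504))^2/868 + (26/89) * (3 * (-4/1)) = -849271767/242262272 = -3.51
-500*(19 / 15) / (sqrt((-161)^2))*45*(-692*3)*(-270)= -15974820000 / 161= -99222484.47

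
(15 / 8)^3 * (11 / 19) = 37125 / 9728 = 3.82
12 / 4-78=-75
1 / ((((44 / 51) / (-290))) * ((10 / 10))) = -7395 / 22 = -336.14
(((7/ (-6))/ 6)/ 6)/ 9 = -0.00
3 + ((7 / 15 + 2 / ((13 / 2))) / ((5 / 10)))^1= 887 / 195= 4.55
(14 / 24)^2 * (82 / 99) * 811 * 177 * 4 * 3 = 96128641 / 198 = 485498.19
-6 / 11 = -0.55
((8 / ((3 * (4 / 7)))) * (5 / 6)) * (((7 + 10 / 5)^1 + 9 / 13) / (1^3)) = 490 / 13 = 37.69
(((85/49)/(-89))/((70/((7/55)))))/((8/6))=-51/1918840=-0.00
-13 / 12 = -1.08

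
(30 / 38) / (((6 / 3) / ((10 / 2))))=75 / 38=1.97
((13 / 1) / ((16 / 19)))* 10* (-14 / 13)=-166.25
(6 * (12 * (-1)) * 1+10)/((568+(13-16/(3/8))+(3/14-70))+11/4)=-5208/39589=-0.13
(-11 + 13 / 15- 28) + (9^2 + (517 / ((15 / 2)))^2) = 1078801 / 225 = 4794.67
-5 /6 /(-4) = 5 /24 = 0.21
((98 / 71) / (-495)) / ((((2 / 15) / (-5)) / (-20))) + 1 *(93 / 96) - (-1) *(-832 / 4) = -209.12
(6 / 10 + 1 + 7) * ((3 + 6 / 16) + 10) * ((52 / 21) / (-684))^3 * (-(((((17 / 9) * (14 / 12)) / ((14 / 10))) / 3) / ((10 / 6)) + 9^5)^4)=1045001177622202319537484180143117 / 15750024946205639040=66349176029334.17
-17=-17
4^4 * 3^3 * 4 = 27648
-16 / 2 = -8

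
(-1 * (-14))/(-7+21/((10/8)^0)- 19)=-14/5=-2.80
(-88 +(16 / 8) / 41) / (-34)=1803 / 697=2.59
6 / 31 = 0.19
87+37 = 124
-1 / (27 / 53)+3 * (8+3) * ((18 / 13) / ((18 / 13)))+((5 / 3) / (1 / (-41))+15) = -602 / 27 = -22.30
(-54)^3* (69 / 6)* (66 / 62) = -59757588 / 31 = -1927664.13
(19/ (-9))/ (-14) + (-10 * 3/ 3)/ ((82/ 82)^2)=-1241/ 126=-9.85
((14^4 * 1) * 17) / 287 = 93296 / 41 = 2275.51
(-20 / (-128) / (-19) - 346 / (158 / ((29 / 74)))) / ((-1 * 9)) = 171087 / 1777184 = 0.10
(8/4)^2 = 4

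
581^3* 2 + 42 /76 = 14905343537 /38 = 392245882.55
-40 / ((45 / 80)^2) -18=-11698 / 81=-144.42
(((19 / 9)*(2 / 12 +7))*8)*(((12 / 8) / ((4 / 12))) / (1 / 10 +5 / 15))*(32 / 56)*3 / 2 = 98040 / 91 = 1077.36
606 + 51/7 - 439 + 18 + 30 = 1556/7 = 222.29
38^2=1444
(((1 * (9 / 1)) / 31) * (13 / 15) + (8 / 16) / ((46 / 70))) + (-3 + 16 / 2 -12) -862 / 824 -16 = -33831341 / 1468780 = -23.03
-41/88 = -0.47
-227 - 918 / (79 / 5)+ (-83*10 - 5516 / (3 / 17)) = -7672267 / 237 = -32372.43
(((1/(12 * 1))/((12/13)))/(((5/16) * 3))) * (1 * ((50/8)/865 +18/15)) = 54301/467100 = 0.12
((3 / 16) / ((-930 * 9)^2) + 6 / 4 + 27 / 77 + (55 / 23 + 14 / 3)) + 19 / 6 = 7990347515371 / 661710772800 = 12.08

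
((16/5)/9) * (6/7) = 32/105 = 0.30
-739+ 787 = 48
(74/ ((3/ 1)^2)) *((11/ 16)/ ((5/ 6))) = 407/ 60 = 6.78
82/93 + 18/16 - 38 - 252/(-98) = -174061/5208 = -33.42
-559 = -559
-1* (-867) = 867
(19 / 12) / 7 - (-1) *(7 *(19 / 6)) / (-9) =-1691 / 756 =-2.24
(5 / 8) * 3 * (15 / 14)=225 / 112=2.01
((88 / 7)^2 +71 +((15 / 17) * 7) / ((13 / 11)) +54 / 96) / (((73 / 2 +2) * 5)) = 40687509 / 33353320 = 1.22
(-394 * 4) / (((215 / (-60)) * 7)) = 18912 / 301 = 62.83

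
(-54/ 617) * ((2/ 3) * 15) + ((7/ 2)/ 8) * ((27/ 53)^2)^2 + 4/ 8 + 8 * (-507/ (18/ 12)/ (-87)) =208284614908913/ 6776850073584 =30.73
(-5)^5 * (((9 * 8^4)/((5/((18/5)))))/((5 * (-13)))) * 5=82944000/13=6380307.69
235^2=55225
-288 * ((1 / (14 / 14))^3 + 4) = -1440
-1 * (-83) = 83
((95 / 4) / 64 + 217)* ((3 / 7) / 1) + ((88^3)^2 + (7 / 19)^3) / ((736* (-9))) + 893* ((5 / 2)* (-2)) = -70113684.46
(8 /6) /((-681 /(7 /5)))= -28 /10215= -0.00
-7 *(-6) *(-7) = -294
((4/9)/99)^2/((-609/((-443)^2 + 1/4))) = -3139988/483473529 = -0.01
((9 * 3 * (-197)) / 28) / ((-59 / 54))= 143613 / 826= 173.87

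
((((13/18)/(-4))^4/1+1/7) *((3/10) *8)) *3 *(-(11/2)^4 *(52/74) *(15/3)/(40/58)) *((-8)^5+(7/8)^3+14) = 501206221247298280571/3167722930176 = 158222872.48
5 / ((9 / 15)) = 8.33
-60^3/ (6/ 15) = -540000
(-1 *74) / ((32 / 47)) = -1739 / 16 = -108.69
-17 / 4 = -4.25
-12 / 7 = -1.71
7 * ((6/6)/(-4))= -7/4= -1.75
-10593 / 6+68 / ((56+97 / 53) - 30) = -5201017 / 2950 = -1763.06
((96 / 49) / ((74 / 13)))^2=389376 / 3286969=0.12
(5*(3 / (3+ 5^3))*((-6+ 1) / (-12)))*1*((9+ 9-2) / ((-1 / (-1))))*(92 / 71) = 1.01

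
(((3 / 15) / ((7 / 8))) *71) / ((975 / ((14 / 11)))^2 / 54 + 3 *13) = 0.00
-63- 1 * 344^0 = -64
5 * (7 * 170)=5950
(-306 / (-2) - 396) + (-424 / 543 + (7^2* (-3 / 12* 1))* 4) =-158980 / 543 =-292.78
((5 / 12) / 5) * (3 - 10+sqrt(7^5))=-7 / 12+49 * sqrt(7) / 12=10.22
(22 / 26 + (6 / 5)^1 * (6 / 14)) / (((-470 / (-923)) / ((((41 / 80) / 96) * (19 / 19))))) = 1801909 / 126336000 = 0.01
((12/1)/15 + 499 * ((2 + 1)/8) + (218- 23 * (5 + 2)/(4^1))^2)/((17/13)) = 1944371/80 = 24304.64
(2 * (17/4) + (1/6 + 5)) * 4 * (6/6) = 164/3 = 54.67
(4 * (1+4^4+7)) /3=352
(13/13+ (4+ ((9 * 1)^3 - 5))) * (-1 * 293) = -213597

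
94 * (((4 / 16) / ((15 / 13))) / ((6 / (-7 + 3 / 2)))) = -6721 / 360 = -18.67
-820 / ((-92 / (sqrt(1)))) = 205 / 23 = 8.91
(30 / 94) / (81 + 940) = 15 / 47987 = 0.00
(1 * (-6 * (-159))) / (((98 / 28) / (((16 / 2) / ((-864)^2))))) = 53 / 18144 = 0.00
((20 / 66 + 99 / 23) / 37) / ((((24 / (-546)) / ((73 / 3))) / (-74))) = 23230571 / 4554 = 5101.14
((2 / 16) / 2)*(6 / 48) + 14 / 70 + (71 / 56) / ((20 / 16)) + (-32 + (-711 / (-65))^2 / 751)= -87048184759 / 2842985600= -30.62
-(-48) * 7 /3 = 112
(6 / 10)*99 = 297 / 5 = 59.40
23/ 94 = 0.24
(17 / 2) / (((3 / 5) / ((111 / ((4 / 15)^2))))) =707625 / 32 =22113.28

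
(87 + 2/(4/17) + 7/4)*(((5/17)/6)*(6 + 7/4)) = 60295/1632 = 36.95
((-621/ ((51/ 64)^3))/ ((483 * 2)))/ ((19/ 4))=-524288/ 1960287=-0.27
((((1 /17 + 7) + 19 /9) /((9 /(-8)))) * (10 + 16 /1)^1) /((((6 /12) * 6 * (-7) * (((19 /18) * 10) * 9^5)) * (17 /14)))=583648 /43772137965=0.00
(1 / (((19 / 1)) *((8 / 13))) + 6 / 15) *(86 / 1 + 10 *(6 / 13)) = 11439 / 260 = 44.00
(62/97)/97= 62/9409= 0.01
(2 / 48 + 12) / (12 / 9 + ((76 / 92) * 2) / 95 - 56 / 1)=-0.22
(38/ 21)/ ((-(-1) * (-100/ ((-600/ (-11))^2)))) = -45600/ 847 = -53.84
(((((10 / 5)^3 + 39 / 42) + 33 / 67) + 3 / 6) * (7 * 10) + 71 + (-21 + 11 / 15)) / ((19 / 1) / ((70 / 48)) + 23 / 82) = 55.99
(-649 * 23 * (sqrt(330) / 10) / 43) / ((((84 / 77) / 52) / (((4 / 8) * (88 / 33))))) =-4269122 * sqrt(330) / 1935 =-40078.79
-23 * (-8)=184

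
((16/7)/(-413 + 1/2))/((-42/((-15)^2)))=0.03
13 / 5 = 2.60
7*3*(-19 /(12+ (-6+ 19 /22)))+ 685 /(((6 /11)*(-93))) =-6035909 /84258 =-71.64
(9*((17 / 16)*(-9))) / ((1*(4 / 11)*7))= -15147 / 448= -33.81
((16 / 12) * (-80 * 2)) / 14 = -320 / 21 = -15.24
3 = 3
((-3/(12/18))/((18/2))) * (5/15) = -1/6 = -0.17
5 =5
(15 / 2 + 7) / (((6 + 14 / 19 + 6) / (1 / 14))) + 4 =27655 / 6776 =4.08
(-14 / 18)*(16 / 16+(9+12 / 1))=-154 / 9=-17.11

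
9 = 9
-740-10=-750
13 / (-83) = -13 / 83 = -0.16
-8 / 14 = -4 / 7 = -0.57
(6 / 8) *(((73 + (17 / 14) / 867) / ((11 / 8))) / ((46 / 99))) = 85.70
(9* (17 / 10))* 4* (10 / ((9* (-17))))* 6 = -24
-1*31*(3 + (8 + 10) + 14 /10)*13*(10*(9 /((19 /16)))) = -12999168 /19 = -684166.74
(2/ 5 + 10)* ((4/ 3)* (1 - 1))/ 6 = 0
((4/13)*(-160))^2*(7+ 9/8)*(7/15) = 358400/39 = 9189.74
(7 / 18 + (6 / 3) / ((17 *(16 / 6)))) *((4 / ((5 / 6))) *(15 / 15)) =106 / 51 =2.08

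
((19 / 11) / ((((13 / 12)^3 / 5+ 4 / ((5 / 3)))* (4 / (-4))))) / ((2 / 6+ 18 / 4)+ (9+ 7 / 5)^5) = -162000000 / 30289016825309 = -0.00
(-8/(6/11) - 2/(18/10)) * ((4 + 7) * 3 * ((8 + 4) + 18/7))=-53108/7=-7586.86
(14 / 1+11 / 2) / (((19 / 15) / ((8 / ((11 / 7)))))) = 16380 / 209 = 78.37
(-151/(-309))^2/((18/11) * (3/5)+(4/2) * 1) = 1254055/15658884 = 0.08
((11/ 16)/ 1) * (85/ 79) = 935/ 1264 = 0.74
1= 1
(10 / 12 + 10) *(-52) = -1690 / 3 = -563.33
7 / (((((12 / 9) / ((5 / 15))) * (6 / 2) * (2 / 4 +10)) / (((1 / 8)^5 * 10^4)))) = 0.02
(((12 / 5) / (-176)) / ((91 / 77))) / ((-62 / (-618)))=-0.12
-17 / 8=-2.12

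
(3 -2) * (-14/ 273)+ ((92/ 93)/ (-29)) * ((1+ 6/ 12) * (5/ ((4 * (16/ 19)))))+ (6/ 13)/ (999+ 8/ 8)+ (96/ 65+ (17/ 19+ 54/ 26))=11516050607/ 2664636000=4.32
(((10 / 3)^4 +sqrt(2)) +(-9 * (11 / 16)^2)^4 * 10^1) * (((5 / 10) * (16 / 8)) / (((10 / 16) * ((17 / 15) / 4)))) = 96 * sqrt(2) / 17 +591070326867605 / 30802968576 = 19196.73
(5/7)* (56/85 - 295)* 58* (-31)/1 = 378018.17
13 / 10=1.30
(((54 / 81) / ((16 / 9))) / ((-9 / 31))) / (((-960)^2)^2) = -31 / 20384317440000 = -0.00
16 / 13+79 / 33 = 1555 / 429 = 3.62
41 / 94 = 0.44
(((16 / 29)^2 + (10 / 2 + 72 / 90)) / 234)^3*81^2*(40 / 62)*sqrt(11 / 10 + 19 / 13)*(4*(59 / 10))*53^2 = 75682307500045034733*sqrt(4810) / 658314018754388750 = 7973.22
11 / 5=2.20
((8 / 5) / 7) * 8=64 / 35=1.83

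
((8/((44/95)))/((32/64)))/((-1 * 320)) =-19/176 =-0.11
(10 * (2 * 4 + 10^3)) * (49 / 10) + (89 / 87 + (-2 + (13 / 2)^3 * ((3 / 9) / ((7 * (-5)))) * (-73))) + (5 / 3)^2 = 3623652107 / 73080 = 49584.73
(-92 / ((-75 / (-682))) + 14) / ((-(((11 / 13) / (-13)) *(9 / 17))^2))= 509230234526 / 735075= 692759.56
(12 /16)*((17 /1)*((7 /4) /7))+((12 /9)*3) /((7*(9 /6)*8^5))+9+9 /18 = 1091329 /86016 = 12.69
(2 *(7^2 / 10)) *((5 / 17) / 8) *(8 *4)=196 / 17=11.53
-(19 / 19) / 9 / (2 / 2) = -0.11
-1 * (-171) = 171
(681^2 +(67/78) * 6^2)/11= 6029295/143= 42162.90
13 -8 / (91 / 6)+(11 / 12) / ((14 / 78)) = 6399 / 364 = 17.58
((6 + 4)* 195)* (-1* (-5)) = 9750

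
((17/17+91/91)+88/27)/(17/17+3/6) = 3.51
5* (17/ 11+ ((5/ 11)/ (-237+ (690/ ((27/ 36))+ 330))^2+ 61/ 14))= 423994405/ 14366366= 29.51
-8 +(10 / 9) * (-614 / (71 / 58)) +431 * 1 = -85823 / 639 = -134.31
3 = 3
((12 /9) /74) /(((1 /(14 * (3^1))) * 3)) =28 /111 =0.25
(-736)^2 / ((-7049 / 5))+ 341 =-304771 / 7049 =-43.24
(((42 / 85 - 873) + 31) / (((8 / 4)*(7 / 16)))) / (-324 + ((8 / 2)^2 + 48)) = 143056 / 38675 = 3.70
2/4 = 1/2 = 0.50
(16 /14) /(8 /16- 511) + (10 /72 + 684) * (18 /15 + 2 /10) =957.79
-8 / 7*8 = -64 / 7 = -9.14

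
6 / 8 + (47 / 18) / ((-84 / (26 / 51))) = 14153 / 19278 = 0.73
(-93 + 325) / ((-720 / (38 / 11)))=-1.11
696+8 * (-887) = -6400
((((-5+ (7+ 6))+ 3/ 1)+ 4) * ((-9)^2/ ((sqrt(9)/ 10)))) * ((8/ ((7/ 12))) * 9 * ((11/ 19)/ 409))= 38491200/ 54397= 707.60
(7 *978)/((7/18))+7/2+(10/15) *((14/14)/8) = 211291/12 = 17607.58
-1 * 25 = -25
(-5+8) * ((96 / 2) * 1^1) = 144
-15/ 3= -5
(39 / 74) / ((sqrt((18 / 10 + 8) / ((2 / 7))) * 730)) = 0.00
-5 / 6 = -0.83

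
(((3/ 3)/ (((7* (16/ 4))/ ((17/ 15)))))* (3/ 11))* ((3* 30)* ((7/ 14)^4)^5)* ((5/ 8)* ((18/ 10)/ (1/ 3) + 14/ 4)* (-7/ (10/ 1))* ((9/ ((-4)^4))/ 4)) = -122553/ 3779571220480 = -0.00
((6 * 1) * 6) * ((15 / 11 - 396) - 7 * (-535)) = 1326744 / 11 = 120613.09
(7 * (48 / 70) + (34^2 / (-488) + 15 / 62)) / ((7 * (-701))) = -0.00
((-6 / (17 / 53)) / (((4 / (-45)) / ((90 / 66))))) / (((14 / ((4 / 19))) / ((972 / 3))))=34773300 / 24871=1398.15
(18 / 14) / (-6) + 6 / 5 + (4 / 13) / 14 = 131 / 130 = 1.01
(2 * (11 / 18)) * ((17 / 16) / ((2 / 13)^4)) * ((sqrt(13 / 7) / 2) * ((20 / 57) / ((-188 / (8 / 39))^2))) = 158015 * sqrt(91) / 2284565472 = 0.00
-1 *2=-2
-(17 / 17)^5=-1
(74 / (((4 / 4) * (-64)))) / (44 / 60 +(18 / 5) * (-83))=555 / 143072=0.00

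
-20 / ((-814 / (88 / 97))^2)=-320 / 12880921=-0.00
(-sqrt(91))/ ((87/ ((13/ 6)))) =-13 * sqrt(91)/ 522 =-0.24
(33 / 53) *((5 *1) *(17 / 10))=561 / 106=5.29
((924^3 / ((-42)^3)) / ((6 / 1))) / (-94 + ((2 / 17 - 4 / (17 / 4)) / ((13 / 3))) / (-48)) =9412832 / 498555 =18.88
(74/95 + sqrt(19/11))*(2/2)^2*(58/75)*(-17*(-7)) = 510748/7125 + 6902*sqrt(209)/825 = 192.63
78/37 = 2.11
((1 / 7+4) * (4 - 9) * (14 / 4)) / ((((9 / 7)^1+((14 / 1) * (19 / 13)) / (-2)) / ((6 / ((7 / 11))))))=5655 / 74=76.42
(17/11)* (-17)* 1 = -26.27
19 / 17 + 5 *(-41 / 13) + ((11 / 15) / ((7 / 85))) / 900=-61156873 / 4176900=-14.64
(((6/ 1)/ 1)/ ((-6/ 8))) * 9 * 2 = -144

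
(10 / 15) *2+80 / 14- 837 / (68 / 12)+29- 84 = -69850 / 357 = -195.66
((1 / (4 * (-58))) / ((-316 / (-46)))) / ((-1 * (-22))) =-23 / 806432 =-0.00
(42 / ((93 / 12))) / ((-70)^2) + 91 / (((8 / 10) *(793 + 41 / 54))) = 67160481 / 465063550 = 0.14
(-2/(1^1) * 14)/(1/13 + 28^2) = -364/10193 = -0.04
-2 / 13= -0.15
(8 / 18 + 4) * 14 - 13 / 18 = 123 / 2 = 61.50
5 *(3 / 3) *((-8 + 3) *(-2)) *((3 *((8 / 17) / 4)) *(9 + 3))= 3600 / 17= 211.76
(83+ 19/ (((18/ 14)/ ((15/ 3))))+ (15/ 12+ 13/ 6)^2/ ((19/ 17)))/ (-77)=-457825/ 210672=-2.17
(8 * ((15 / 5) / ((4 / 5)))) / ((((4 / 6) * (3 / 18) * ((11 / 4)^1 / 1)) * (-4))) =-270 / 11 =-24.55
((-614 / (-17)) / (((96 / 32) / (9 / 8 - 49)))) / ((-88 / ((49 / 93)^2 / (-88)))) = -282311981 / 13663482624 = -0.02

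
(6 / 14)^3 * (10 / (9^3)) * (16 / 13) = 160 / 120393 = 0.00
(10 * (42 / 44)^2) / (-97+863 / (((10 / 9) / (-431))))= -11025 / 405174187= -0.00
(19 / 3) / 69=19 / 207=0.09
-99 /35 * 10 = -198 /7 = -28.29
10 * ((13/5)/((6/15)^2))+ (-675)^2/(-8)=-454325/8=-56790.62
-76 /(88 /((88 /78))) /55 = -38 /2145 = -0.02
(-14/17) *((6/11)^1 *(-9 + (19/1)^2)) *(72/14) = -13824/17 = -813.18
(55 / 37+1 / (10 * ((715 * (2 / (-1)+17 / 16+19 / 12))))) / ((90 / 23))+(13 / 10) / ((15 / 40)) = 1419577849 / 369047250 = 3.85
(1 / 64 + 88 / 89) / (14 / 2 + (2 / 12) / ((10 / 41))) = 85815 / 656464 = 0.13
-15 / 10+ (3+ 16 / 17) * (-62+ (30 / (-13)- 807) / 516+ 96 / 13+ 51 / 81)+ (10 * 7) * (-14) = -1232049445 / 1026324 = -1200.45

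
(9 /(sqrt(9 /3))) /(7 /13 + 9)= 39 * sqrt(3) /124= 0.54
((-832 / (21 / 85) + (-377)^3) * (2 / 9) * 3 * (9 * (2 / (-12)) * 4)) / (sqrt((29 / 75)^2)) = 112530601300 / 203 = 554337937.44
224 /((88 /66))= 168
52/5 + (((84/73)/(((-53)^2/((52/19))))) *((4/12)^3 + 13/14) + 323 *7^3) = 266106367583/2401695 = 110799.40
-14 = -14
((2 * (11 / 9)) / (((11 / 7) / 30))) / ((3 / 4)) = 560 / 9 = 62.22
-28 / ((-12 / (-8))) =-56 / 3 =-18.67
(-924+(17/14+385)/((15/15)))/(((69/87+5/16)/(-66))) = 38428016/1197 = 32103.61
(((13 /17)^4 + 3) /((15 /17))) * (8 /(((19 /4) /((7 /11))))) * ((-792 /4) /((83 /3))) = -1125427968 /38739005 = -29.05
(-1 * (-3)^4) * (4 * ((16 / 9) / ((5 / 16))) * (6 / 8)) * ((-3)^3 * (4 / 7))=746496 / 35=21328.46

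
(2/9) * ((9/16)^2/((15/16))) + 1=43/40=1.08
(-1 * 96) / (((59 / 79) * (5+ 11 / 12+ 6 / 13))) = -1183104 / 58705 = -20.15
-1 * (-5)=5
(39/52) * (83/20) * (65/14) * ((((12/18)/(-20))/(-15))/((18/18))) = 1079/33600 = 0.03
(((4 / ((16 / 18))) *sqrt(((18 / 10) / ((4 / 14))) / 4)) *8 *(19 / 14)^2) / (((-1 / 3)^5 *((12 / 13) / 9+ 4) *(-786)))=6.27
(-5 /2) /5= -1 /2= -0.50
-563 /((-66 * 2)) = 563 /132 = 4.27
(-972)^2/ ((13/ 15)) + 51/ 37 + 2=524356745/ 481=1090138.76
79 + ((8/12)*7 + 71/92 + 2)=23857/276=86.44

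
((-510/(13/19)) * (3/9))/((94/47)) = -1615/13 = -124.23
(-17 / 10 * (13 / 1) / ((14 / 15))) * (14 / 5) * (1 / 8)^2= -663 / 640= -1.04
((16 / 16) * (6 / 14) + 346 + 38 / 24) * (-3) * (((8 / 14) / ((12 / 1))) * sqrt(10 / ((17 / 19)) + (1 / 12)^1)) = -29233 * sqrt(117147) / 59976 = -166.83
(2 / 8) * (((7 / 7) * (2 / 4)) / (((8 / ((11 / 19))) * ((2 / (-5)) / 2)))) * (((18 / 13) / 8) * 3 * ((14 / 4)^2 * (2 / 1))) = -72765 / 126464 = -0.58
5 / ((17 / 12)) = 60 / 17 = 3.53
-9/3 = -3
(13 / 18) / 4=13 / 72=0.18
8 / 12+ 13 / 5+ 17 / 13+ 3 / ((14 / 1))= 13073 / 2730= 4.79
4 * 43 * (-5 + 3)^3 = -1376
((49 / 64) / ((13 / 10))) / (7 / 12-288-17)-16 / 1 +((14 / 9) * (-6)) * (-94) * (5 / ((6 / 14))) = 34942779497 / 3419208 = 10219.55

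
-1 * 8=-8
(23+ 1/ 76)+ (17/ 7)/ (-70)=427859/ 18620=22.98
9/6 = 3/2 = 1.50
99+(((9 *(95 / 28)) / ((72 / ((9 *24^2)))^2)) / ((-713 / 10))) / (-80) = 632619 / 4991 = 126.75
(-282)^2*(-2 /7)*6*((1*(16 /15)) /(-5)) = 5089536 /175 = 29083.06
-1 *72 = -72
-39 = -39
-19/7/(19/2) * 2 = -4/7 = -0.57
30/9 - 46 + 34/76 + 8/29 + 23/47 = -6441217/155382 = -41.45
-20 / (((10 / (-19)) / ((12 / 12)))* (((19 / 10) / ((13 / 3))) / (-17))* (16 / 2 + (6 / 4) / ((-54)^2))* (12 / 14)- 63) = 668304 / 2102047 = 0.32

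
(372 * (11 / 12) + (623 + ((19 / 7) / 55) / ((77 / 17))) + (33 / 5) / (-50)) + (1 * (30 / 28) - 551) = 306788934 / 741125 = 413.95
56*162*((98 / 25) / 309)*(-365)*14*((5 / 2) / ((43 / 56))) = -8480408832 / 4429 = -1914745.73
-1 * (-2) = 2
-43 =-43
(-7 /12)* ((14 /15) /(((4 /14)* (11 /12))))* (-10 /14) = 49 /33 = 1.48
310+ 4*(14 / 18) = 2818 / 9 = 313.11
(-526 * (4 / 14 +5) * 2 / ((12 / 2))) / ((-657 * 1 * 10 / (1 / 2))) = 9731 / 137970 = 0.07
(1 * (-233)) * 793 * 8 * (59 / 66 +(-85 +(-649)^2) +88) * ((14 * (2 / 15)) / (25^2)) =-575286887300944 / 309375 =-1859513171.07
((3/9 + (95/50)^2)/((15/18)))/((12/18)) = 3549/500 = 7.10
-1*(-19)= 19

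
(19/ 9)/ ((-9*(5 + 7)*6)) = -19/ 5832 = -0.00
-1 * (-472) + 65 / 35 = 3317 / 7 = 473.86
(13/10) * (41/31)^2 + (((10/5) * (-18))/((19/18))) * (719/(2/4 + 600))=-8456165033/219290590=-38.56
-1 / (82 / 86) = -43 / 41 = -1.05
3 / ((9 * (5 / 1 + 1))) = 1 / 18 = 0.06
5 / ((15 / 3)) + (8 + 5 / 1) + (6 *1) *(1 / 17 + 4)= 38.35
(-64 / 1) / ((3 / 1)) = -64 / 3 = -21.33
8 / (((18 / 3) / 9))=12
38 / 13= 2.92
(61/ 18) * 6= 61/ 3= 20.33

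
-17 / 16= -1.06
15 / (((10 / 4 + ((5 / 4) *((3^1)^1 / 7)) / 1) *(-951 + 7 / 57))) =-1197 / 230350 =-0.01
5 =5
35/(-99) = -35/99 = -0.35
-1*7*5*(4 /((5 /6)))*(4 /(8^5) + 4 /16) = -43029 /1024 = -42.02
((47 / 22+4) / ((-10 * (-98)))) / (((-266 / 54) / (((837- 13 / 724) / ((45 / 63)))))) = -88351155 / 59315872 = -1.49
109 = 109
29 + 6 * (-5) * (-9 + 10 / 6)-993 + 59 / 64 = -47557 / 64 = -743.08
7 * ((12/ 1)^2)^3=20901888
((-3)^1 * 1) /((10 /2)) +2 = 7 /5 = 1.40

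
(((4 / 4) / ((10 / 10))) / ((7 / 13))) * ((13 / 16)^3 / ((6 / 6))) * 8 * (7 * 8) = 28561 / 64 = 446.27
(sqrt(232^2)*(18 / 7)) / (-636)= -348 / 371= -0.94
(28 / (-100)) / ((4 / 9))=-63 / 100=-0.63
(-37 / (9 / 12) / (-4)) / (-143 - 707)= -37 / 2550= -0.01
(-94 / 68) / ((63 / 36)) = -94 / 119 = -0.79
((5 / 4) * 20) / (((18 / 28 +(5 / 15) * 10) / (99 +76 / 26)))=1391250 / 2171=640.83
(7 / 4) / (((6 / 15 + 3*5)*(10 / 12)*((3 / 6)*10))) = 3 / 110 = 0.03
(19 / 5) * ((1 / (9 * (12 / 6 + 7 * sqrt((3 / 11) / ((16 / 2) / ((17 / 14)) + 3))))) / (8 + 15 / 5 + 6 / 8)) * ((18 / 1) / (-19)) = -28688 / 1098155 + 56 * sqrt(91443) / 1098155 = -0.01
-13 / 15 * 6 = -26 / 5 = -5.20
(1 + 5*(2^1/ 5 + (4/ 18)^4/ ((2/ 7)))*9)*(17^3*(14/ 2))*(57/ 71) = 9233605199/ 17253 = 535188.38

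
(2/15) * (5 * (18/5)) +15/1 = 87/5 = 17.40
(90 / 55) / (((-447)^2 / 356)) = 712 / 244211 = 0.00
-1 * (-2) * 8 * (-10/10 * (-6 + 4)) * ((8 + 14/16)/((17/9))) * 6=15336/17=902.12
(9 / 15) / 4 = 3 / 20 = 0.15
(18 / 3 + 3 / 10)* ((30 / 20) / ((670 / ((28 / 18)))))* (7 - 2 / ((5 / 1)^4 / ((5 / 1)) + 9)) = 17199 / 112225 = 0.15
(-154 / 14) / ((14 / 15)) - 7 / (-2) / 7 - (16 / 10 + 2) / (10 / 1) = -2038 / 175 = -11.65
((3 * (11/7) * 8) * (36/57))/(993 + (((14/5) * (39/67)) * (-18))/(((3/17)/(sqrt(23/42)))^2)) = 1061280/21257789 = 0.05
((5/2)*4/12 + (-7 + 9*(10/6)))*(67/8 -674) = -5879.69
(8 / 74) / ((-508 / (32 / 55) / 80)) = -512 / 51689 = -0.01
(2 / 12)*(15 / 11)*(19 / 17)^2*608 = 548720 / 3179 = 172.61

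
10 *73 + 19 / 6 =4399 / 6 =733.17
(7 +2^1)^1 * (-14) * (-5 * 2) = 1260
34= 34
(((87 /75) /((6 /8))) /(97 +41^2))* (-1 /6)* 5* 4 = -0.00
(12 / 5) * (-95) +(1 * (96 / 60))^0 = -227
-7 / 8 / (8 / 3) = -21 / 64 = -0.33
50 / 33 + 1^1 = 83 / 33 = 2.52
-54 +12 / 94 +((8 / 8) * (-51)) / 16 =-42909 / 752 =-57.06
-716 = -716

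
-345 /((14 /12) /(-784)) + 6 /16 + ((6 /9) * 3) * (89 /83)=153943433 /664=231842.52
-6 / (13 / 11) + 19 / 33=-1931 / 429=-4.50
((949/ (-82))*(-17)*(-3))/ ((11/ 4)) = -96798/ 451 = -214.63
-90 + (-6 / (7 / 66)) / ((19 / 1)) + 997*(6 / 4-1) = 107869 / 266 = 405.52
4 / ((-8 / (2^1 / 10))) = -1 / 10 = -0.10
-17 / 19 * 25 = -425 / 19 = -22.37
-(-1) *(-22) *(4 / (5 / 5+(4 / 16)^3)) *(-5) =5632 / 13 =433.23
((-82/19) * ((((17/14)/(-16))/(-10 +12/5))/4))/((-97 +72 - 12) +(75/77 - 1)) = 38335/131739008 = 0.00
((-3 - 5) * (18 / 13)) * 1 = -144 / 13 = -11.08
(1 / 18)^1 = 1 / 18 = 0.06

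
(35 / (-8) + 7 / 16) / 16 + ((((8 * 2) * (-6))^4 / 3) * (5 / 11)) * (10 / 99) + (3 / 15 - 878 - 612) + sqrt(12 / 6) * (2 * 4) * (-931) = 201095813661 / 154880 - 7448 * sqrt(2) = 1287864.49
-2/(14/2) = -2/7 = -0.29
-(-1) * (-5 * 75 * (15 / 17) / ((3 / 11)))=-20625 / 17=-1213.24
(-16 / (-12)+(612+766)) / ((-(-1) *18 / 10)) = 20690 / 27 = 766.30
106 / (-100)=-53 / 50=-1.06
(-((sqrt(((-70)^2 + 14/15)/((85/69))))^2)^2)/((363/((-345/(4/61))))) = 1002751821766163/4371125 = 229403602.45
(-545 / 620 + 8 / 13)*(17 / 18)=-7225 / 29016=-0.25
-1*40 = -40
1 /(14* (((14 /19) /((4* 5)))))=95 /49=1.94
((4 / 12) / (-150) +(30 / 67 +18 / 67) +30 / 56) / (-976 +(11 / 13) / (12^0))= -6858631 / 5350961700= -0.00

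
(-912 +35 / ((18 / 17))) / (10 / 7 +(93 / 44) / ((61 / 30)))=-74311237 / 208665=-356.13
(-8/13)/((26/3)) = -12/169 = -0.07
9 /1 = 9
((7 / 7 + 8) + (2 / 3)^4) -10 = -65 / 81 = -0.80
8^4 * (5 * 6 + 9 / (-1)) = 86016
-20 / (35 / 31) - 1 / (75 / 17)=-17.94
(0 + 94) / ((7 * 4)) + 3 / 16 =397 / 112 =3.54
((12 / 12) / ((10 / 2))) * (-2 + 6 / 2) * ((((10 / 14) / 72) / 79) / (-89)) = -1 / 3543624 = -0.00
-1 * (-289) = 289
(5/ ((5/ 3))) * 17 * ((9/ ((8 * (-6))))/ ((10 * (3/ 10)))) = -51/ 16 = -3.19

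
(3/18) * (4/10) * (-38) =-38/15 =-2.53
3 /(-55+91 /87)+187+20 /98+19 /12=260456695 /1380036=188.73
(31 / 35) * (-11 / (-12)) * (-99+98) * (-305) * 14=3466.83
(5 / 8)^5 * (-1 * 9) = -28125 / 32768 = -0.86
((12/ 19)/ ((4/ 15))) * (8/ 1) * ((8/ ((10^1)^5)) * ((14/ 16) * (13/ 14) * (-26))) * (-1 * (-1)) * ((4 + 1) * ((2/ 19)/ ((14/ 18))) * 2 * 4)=-54756/ 315875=-0.17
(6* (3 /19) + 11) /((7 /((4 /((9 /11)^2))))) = 10.20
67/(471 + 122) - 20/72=-1759/10674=-0.16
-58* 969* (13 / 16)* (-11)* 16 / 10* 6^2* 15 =433991844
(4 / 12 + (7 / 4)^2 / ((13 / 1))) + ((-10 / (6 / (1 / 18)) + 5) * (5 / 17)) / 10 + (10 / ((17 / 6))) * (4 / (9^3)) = 629495 / 859248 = 0.73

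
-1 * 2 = -2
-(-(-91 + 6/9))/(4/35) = -9485/12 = -790.42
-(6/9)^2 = -4/9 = -0.44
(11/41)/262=11/10742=0.00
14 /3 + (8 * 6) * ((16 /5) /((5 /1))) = 2654 /75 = 35.39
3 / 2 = 1.50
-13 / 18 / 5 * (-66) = 143 / 15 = 9.53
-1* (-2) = 2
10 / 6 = 5 / 3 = 1.67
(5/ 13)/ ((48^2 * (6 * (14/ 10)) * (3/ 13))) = 25/ 290304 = 0.00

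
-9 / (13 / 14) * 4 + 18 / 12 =-969 / 26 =-37.27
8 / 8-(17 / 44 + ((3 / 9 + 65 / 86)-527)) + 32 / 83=248231531 / 471108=526.91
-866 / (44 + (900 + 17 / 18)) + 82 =1379150 / 17009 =81.08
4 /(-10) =-2 /5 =-0.40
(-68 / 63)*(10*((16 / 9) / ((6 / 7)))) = -5440 / 243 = -22.39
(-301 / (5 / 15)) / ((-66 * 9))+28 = 5845 / 198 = 29.52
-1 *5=-5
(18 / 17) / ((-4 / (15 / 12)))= -45 / 136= -0.33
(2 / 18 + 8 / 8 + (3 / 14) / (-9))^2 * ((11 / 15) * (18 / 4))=206459 / 52920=3.90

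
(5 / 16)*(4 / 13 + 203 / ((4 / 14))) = 92405 / 416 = 222.13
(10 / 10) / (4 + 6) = 0.10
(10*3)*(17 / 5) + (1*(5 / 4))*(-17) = 323 / 4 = 80.75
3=3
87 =87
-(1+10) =-11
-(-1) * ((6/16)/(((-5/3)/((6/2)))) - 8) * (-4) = 347/10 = 34.70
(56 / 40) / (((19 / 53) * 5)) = 371 / 475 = 0.78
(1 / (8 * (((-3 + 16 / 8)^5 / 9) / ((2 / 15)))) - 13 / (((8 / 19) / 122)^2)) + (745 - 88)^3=22600158163 / 80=282501977.04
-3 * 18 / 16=-27 / 8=-3.38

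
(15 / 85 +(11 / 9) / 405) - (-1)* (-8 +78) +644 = 44254132 / 61965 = 714.18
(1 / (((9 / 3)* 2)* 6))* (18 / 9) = 1 / 18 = 0.06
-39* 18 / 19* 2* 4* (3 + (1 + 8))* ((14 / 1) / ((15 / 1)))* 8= -2515968 / 95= -26483.87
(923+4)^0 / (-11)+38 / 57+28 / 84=0.91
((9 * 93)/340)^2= 700569/115600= 6.06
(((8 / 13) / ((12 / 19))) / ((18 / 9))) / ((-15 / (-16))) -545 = -318521 / 585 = -544.48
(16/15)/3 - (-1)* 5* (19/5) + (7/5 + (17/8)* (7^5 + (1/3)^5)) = 173675207/4860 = 35735.64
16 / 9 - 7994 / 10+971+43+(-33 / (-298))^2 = 864733553 / 3996180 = 216.39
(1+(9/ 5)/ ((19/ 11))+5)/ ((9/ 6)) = 446/ 95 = 4.69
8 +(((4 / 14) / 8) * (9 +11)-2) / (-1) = 9.29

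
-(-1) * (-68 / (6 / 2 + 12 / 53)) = -3604 / 171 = -21.08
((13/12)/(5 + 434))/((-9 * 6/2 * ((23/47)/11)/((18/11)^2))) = -611/111067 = -0.01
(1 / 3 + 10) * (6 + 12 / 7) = 558 / 7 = 79.71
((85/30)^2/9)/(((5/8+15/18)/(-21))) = -578/45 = -12.84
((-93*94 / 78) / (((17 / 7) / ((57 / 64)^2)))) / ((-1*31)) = 1068921 / 905216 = 1.18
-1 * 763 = -763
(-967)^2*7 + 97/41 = 268370640/41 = 6545625.37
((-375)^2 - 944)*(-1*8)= -1117448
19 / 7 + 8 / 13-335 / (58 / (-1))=48059 / 5278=9.11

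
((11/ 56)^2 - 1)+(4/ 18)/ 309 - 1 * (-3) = 17785205/ 8721216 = 2.04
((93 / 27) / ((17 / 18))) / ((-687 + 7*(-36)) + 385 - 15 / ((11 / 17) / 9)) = -682 / 142613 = -0.00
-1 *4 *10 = -40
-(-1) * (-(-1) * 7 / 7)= 1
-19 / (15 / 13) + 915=13478 / 15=898.53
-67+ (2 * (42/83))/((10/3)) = -27679/415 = -66.70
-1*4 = -4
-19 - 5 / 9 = -176 / 9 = -19.56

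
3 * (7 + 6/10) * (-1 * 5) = -114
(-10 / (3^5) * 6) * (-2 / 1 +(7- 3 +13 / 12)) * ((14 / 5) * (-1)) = 518 / 243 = 2.13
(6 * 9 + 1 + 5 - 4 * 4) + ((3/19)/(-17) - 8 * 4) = 3873/323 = 11.99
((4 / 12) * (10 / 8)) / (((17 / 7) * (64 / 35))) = 0.09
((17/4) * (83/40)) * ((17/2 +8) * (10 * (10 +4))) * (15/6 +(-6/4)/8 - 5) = -14015463/256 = -54747.90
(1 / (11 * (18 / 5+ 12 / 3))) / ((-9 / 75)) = -125 / 1254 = -0.10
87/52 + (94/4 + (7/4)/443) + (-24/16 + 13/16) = 2256563/92144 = 24.49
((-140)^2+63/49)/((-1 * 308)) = -137209/2156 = -63.64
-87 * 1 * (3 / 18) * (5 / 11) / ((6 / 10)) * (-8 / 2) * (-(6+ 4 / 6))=-29000 / 99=-292.93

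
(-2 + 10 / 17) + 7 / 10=-121 / 170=-0.71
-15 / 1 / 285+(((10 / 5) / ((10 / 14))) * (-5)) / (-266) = 0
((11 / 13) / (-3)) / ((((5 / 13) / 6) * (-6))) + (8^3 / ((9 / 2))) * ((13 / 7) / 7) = 68177 / 2205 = 30.92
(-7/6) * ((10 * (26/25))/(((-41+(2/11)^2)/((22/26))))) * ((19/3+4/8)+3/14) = 393976/223065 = 1.77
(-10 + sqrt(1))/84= -3/28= -0.11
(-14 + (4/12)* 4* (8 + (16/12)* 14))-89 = -607/9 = -67.44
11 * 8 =88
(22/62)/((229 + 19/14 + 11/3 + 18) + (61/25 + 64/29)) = 0.00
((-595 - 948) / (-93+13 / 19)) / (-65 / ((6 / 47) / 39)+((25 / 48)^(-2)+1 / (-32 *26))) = -401180000 / 476533352751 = -0.00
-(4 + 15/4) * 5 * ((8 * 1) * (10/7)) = -3100/7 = -442.86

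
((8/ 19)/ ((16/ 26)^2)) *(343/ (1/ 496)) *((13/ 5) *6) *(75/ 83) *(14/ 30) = 1244323.96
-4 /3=-1.33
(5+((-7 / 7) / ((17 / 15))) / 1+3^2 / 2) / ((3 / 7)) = 2051 / 102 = 20.11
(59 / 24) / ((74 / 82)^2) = 99179 / 32856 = 3.02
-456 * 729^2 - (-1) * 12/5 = -1211685468/5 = -242337093.60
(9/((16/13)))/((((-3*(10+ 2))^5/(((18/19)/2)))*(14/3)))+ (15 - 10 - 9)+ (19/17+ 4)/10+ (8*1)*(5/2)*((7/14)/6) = -163972990033/90017464320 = -1.82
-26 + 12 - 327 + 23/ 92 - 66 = -1627/ 4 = -406.75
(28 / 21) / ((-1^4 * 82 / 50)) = -0.81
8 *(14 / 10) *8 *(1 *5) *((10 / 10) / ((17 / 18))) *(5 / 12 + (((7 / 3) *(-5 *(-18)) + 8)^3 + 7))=4914410038.59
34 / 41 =0.83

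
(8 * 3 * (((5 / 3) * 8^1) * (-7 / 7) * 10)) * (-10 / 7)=32000 / 7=4571.43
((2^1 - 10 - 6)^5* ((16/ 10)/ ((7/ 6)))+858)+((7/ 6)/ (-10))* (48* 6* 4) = -3684318/ 5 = -736863.60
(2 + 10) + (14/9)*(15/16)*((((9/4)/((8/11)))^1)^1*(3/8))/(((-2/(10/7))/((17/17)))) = 22101/2048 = 10.79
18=18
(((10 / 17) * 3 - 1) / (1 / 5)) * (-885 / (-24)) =19175 / 136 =140.99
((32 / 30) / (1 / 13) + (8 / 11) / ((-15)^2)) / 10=17164 / 12375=1.39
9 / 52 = 0.17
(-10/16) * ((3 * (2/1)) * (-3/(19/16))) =180/19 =9.47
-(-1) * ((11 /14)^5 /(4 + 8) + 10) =10.02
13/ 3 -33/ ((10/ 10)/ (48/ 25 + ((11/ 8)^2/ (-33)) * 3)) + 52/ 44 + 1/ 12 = -2750333/ 52800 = -52.09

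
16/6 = 2.67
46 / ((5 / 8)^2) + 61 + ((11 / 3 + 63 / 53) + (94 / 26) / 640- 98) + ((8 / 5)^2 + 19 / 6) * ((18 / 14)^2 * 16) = 15368146657 / 64821120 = 237.09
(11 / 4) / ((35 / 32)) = 88 / 35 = 2.51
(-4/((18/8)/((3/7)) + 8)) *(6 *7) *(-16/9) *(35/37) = 125440/5883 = 21.32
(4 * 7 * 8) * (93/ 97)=20832/ 97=214.76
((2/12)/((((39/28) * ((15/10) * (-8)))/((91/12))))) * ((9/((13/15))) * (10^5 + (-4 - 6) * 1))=-4082925/52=-78517.79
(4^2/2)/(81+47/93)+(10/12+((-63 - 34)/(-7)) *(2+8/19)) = 52141543/1512210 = 34.48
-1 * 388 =-388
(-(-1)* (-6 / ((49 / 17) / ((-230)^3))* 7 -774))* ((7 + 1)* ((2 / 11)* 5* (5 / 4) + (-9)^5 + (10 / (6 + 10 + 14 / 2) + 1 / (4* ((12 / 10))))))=-148317279627484262 / 1771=-83747758118285.86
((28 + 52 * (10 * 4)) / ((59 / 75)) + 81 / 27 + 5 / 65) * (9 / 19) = 18518940 / 14573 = 1270.77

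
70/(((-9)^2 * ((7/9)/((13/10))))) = 1.44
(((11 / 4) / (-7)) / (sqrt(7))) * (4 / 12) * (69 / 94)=-253 * sqrt(7) / 18424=-0.04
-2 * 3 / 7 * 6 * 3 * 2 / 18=-12 / 7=-1.71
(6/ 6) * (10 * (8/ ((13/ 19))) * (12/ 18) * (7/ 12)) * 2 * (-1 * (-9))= 10640/ 13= 818.46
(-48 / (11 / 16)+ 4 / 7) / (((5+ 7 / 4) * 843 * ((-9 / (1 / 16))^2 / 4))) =-1333 / 567841428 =-0.00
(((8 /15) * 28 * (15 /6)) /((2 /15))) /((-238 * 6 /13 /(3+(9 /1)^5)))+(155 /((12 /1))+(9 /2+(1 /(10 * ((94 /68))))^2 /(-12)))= -423900018622 /2816475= -150507.29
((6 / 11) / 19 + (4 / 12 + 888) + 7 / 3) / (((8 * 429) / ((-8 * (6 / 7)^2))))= -2233864 / 1464463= -1.53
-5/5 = -1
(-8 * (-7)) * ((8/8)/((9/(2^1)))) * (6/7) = 32/3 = 10.67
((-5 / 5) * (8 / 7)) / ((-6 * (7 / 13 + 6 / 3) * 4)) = 13 / 693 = 0.02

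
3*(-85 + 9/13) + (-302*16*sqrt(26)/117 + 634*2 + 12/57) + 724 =429604/247 - 4832*sqrt(26)/117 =1528.70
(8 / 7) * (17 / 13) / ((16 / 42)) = 51 / 13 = 3.92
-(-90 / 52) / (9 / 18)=45 / 13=3.46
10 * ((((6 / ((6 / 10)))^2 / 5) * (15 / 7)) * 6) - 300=15900 / 7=2271.43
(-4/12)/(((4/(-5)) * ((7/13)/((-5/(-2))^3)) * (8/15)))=40625/1792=22.67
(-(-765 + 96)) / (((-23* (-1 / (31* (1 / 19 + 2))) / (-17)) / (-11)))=151249527 / 437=346108.76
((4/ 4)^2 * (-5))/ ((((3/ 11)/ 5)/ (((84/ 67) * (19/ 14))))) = -10450/ 67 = -155.97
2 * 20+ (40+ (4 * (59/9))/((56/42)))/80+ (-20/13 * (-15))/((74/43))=6251699/115440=54.16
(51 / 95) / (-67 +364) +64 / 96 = 6287 / 9405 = 0.67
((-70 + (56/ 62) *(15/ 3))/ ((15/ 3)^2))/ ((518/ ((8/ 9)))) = -232/ 51615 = -0.00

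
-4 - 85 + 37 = -52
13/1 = 13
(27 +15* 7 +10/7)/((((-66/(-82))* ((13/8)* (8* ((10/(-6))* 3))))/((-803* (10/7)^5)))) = 12185.15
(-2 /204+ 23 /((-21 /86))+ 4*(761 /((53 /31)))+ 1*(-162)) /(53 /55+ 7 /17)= 3172442075 /2862636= 1108.22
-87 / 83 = -1.05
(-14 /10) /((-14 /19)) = 19 /10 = 1.90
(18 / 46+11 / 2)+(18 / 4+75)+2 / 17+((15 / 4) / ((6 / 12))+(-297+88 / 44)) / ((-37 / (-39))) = -6294059 / 28934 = -217.53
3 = 3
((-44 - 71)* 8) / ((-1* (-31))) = -920 / 31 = -29.68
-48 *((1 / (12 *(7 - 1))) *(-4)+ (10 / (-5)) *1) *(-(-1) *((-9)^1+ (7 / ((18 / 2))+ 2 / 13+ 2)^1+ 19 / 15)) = -831464 / 1755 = -473.77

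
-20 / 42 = -10 / 21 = -0.48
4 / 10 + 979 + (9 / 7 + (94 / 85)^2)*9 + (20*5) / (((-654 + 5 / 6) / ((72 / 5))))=198158545112 / 198203425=999.77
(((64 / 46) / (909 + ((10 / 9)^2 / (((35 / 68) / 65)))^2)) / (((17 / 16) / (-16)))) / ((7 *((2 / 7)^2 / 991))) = -4567386507264 / 3169756258891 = -1.44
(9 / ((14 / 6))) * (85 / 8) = 2295 / 56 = 40.98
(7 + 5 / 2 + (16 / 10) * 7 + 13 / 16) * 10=1721 / 8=215.12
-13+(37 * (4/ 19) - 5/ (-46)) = -4459/ 874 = -5.10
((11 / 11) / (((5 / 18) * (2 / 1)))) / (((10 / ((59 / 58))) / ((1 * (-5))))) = -531 / 580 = -0.92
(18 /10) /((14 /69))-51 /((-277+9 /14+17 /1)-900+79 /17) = 57171167 /6412490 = 8.92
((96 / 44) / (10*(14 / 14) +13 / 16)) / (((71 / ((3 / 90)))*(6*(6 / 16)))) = 256 / 6080085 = 0.00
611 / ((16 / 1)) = 611 / 16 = 38.19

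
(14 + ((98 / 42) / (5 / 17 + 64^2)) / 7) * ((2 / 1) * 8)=224.00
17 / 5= 3.40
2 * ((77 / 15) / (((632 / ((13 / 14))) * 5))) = 143 / 47400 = 0.00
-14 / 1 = -14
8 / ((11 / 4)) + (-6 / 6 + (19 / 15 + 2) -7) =-301 / 165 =-1.82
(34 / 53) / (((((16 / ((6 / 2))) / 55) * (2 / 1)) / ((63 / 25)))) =35343 / 4240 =8.34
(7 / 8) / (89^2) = 7 / 63368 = 0.00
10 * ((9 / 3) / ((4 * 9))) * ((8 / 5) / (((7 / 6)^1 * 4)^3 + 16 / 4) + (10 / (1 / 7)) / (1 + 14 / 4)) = 249793 / 19251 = 12.98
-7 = -7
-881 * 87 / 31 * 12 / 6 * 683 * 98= -330986470.84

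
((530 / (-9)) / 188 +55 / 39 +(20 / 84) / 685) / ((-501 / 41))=-474534041 / 5284088082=-0.09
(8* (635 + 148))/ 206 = 3132/ 103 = 30.41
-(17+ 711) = -728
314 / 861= 0.36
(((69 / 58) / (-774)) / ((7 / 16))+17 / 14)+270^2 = 545446859 / 7482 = 72901.21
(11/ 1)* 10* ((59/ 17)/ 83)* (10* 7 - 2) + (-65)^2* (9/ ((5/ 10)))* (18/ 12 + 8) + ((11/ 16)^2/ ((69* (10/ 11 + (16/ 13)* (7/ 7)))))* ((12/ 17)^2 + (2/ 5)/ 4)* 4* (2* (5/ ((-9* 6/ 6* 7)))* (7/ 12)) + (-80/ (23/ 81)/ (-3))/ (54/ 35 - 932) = 41199821999882561907817/ 57001279548169728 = 722787.67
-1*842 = -842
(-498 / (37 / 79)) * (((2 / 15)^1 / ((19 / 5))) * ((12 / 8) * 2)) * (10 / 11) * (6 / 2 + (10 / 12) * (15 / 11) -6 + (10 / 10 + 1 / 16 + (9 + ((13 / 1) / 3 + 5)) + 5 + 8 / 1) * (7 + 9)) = -4470169180 / 85063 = -52551.28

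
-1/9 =-0.11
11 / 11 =1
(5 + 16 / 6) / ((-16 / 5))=-115 / 48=-2.40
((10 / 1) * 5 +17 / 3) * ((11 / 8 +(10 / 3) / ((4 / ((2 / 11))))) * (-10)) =-336505 / 396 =-849.76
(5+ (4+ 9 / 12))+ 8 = 71 / 4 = 17.75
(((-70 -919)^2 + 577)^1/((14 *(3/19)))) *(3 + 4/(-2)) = 1328233/3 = 442744.33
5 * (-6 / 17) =-30 / 17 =-1.76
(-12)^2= 144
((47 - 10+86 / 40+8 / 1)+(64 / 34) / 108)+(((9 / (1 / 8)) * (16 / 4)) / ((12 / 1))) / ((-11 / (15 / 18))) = 4579367 / 100980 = 45.35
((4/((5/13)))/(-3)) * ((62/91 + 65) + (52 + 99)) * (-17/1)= 12769.75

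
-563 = -563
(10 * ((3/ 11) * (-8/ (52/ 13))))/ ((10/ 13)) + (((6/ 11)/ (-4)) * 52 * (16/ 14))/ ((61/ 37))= -56394/ 4697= -12.01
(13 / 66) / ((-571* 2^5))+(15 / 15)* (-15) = -18089293 / 1205952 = -15.00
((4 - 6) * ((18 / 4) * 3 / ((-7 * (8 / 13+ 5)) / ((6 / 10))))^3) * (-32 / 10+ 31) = 0.49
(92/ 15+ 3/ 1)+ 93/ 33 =1972/ 165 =11.95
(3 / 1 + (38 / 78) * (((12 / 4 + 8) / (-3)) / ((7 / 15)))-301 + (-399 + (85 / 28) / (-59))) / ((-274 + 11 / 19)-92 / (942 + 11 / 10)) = 1155929065777 / 451102076100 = 2.56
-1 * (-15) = 15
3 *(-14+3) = -33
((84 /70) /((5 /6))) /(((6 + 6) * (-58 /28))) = -42 /725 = -0.06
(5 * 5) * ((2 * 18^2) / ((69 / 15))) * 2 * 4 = 28173.91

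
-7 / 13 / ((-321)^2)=-7 / 1339533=-0.00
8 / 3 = 2.67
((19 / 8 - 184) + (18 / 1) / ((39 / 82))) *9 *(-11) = 1480347 / 104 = 14234.11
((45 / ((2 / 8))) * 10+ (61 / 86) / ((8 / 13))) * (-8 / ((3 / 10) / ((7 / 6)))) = -43371755 / 774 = -56035.86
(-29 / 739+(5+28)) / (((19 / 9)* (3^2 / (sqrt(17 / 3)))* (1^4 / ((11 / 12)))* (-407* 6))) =-641* sqrt(51) / 2953044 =-0.00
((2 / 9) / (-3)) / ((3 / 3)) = -2 / 27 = -0.07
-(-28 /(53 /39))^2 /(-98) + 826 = 2332402 /2809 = 830.33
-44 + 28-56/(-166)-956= -80648/83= -971.66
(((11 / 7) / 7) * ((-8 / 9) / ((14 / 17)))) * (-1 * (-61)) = -45628 / 3087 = -14.78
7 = 7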